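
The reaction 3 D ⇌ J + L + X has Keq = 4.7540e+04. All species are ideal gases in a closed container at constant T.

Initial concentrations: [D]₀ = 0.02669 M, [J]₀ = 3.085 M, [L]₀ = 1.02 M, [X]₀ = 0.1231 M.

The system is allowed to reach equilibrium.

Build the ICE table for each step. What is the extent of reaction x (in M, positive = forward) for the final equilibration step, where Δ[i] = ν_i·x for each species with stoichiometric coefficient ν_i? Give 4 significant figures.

x = 0.002144 M

Q₀ = 2.0374e+04 vs Keq = 4.7540e+04 ⇒ Q<K, forward
Step 1:
                   D          J          L          X
  Initial    0.02669      3.085       1.02     0.1231
  Change   -0.006432   0.002144   0.002144   0.002144
  Equil      0.02026      3.087      1.022     0.1252
  solve Keq expr → x = 0.002144; check Q = 4.7540e+04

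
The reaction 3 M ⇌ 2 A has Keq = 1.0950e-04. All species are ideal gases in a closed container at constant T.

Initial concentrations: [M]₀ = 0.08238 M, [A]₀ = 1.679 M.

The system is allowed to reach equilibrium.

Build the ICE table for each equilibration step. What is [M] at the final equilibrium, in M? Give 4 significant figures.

[M]_eq = 2.537 M

Q₀ = 5042 vs Keq = 1.0950e-04 ⇒ Q>K, reverse
Step 1:
                    M           A
  I           0.08238       1.679
  C             2.455      -1.637
  E             2.537      0.0423
  solve Keq expr → x = -0.8184; check Q = 1.0950e-04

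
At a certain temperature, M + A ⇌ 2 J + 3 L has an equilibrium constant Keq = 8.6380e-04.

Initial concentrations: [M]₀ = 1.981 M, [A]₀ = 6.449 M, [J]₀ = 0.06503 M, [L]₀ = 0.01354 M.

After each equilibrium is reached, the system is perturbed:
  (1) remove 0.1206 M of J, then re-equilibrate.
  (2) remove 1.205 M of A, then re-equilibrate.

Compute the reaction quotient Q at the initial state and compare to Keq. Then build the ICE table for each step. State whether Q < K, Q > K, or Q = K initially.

Q₀ = 8.2169e-10 vs Keq = 8.6380e-04 ⇒ Q<K, forward
Step 1:
                    M           A           J           L
  init          1.981       6.449     0.06503     0.01354
  Δ            -0.141      -0.141       0.282      0.4231
  eq             1.84       6.308      0.3471      0.4366
  solve Keq expr → x = 0.141; check Q = 8.6380e-04
Then remove 0.1206 M of J.
Step 2:
                    M           A           J           L
  init           1.84       6.308      0.2265      0.4366
  Δ          -0.02383    -0.02383     0.04767      0.0715
  eq            1.816       6.284      0.2741      0.5081
  solve Keq expr → x = 0.02383; check Q = 8.6380e-04
Then remove 1.205 M of A.
Step 3:
                    M           A           J           L
  init          1.816       5.079      0.2741      0.5081
  Δ          0.006311    0.006311    -0.01262    -0.01893
  eq            1.822       5.085      0.2615      0.4892
  solve Keq expr → x = -0.006311; check Q = 8.6380e-04

Q₀ = 8.2169e-10; Q < K (proceeds forward)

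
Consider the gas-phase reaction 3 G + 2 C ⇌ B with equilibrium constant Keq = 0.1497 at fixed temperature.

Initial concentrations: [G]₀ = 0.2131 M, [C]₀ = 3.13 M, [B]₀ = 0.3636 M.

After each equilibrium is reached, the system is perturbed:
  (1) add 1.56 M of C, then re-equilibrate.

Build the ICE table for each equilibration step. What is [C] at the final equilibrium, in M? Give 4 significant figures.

Q₀ = 3.835 vs Keq = 0.1497 ⇒ Q>K, reverse
Step 1:
                  G         C         B
  init       0.2131      3.13    0.3636
  Δ          0.3218    0.2146   -0.1073
  eq         0.5349     3.345    0.2563
  solve Keq expr → x = -0.1073; check Q = 0.1497
Then add 1.56 M of C.
Step 2:
                  G         C         B
  init       0.5349     4.905    0.2563
  Δ        -0.09942  -0.06628   0.03314
  eq         0.4355     4.838    0.2895
  solve Keq expr → x = 0.03314; check Q = 0.1497

[C]_eq = 4.838 M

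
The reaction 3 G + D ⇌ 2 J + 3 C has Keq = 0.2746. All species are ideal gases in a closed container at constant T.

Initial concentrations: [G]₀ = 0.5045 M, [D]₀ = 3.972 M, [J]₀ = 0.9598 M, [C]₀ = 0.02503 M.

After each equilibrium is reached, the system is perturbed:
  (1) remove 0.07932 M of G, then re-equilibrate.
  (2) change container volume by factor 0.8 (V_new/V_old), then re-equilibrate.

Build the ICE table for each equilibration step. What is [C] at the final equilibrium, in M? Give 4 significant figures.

Q₀ = 2.8324e-05 vs Keq = 0.2746 ⇒ Q<K, forward
Step 1:
                   G          D          J          C
  init        0.5045      3.972     0.9598    0.02503
  Δ          -0.2331   -0.07769     0.1554     0.2331
  eq          0.2714      3.894      1.115     0.2581
  solve Keq expr → x = 0.07769; check Q = 0.2746
Then remove 0.07932 M of G.
Step 2:
                   G          D          J          C
  init        0.1921      3.894      1.115     0.2581
  Δ          0.03687    0.01229   -0.02458   -0.03687
  eq           0.229      3.907      1.091     0.2212
  solve Keq expr → x = -0.01229; check Q = 0.2746
Then change container volume by factor 0.8 (V_new/V_old).
Step 3:
                   G          D          J          C
  init        0.2862      4.883      1.363     0.2765
  Δ         0.009962   0.003321  -0.006641  -0.009962
  eq          0.2962      4.887      1.357     0.2666
  solve Keq expr → x = -0.003321; check Q = 0.2746

[C]_eq = 0.2666 M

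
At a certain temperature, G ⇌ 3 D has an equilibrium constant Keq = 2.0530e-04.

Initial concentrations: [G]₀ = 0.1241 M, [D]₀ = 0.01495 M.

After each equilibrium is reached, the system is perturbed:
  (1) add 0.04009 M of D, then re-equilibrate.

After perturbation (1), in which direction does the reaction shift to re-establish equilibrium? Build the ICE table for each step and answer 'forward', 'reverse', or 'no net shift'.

Direction: reverse

Q₀ = 2.6925e-05 vs Keq = 2.0530e-04 ⇒ Q<K, forward
Step 1:
                  G         D
  Initial    0.1241   0.01495
  Change    -0.0047    0.0141
  Equil      0.1194   0.02905
  solve Keq expr → x = 0.0047; check Q = 2.0530e-04
Then add 0.04009 M of D.
Step 2:
                  G         D
  Initial    0.1194   0.06914
  Change    0.01302  -0.03907
  Equil      0.1324   0.03007
  solve Keq expr → x = -0.01302; check Q = 2.0530e-04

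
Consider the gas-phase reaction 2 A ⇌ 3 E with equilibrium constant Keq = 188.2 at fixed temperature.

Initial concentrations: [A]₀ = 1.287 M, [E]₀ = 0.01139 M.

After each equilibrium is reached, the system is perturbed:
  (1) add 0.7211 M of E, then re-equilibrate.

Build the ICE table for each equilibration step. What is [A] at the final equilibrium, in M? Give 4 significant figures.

[A]_eq = 0.2518 M

Q₀ = 8.9210e-07 vs Keq = 188.2 ⇒ Q<K, forward
Step 1:
                  A         E
  I           1.287   0.01139
  C          -1.125     1.688
  E          0.1615       1.7
  solve Keq expr → x = 0.5627; check Q = 188.2
Then add 0.7211 M of E.
Step 2:
                  A         E
  I          0.1615     2.421
  C         0.09031   -0.1355
  E          0.2518     2.285
  solve Keq expr → x = -0.04515; check Q = 188.2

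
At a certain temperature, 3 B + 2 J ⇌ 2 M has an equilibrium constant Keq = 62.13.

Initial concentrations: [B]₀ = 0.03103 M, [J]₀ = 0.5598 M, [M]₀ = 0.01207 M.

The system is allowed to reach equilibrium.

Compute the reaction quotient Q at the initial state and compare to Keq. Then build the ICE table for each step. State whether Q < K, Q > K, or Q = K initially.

Q₀ = 15.56; Q < K (proceeds forward)

Q₀ = 15.56 vs Keq = 62.13 ⇒ Q<K, forward
Step 1:
                   B          J          M
  Initial    0.03103     0.5598    0.01207
  Change   -0.006744  -0.004496   0.004496
  Equil      0.02429     0.5553    0.01657
  solve Keq expr → x = 0.002248; check Q = 62.13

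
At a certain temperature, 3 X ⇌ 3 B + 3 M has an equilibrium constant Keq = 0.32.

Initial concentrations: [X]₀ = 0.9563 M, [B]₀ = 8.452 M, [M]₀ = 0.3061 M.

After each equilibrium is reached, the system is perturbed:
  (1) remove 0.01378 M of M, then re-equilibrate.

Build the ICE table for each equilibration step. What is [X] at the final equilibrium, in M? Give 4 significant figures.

[X]_eq = 1.153 M

Q₀ = 19.8 vs Keq = 0.32 ⇒ Q>K, reverse
Step 1:
                  X         B         M
  I          0.9563     8.452    0.3061
  C          0.2094   -0.2094   -0.2094
  E           1.166     8.243   0.09673
  solve Keq expr → x = -0.06979; check Q = 0.32
Then remove 0.01378 M of M.
Step 2:
                  X         B         M
  I           1.166     8.243   0.08295
  C        -0.01259   0.01259   0.01259
  E           1.153     8.255   0.09554
  solve Keq expr → x = 0.004196; check Q = 0.32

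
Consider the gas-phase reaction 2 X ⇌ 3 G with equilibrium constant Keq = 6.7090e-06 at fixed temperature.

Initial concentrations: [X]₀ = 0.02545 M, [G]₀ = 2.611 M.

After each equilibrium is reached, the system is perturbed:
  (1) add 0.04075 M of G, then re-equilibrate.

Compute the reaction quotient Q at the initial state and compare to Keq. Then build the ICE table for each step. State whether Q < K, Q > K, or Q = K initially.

Q₀ = 2.7482e+04; Q > K (proceeds reverse)

Q₀ = 2.7482e+04 vs Keq = 6.7090e-06 ⇒ Q>K, reverse
Step 1:
                    X           G
  Initial     0.02545       2.611
  Change        1.722      -2.584
  Equil         1.748     0.02737
  solve Keq expr → x = -0.8612; check Q = 6.7090e-06
Then add 0.04075 M of G.
Step 2:
                    X           G
  Initial       1.748     0.06812
  Change      0.02698    -0.04047
  Equil         1.775     0.02765
  solve Keq expr → x = -0.01349; check Q = 6.7090e-06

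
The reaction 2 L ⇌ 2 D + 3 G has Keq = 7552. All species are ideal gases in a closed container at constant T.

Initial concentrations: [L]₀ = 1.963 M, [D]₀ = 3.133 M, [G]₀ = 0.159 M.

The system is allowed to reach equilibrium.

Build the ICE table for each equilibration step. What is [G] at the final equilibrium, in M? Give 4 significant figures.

Q₀ = 0.01024 vs Keq = 7552 ⇒ Q<K, forward
Step 1:
                    L           D           G
  init          1.963       3.133       0.159
  Δ            -1.712       1.712       2.568
  eq           0.2511       4.845       2.727
  solve Keq expr → x = 0.856; check Q = 7552

[G]_eq = 2.727 M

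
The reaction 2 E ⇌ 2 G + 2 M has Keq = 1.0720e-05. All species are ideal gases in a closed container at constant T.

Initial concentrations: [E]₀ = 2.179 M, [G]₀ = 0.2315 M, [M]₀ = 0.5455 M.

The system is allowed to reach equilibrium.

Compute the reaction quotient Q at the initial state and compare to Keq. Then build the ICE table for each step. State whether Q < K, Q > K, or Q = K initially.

Q₀ = 0.003359 vs Keq = 1.0720e-05 ⇒ Q>K, reverse
Step 1:
                  E         G         M
  init        2.179    0.2315    0.5455
  Δ          0.2083   -0.2083   -0.2083
  eq          2.387   0.02318    0.3372
  solve Keq expr → x = -0.1042; check Q = 1.0720e-05

Q₀ = 0.003359; Q > K (proceeds reverse)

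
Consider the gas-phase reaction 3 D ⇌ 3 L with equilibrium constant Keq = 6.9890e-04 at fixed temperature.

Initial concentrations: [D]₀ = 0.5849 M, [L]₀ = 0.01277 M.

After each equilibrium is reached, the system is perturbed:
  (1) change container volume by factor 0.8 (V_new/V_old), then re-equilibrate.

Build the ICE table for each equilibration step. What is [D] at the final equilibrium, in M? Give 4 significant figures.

Q₀ = 1.0407e-05 vs Keq = 6.9890e-04 ⇒ Q<K, forward
Step 1:
                   D          L
  init        0.5849    0.01277
  Δ         -0.03595    0.03595
  eq           0.549    0.04872
  solve Keq expr → x = 0.01198; check Q = 6.9890e-04
Then change container volume by factor 0.8 (V_new/V_old).
Step 2:
                   D          L
  init        0.6862     0.0609
  Δ                0          0
  eq          0.6862     0.0609
  solve Keq expr → x = 0; check Q = 6.9890e-04

[D]_eq = 0.6862 M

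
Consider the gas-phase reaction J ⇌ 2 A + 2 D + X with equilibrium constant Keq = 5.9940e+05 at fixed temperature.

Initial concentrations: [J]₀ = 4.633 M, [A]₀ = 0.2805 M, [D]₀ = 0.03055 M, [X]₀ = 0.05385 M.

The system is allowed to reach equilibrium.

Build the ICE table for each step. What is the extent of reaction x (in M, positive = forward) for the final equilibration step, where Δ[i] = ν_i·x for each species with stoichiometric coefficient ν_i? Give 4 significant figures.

Q₀ = 8.5352e-07 vs Keq = 5.9940e+05 ⇒ Q<K, forward
Step 1:
                   J          A          D          X
  init         4.633     0.2805    0.03055    0.05385
  Δ           -4.575       9.15       9.15      4.575
  eq         0.05789      9.431      9.181      4.629
  solve Keq expr → x = 4.575; check Q = 5.9940e+05

x = 4.575 M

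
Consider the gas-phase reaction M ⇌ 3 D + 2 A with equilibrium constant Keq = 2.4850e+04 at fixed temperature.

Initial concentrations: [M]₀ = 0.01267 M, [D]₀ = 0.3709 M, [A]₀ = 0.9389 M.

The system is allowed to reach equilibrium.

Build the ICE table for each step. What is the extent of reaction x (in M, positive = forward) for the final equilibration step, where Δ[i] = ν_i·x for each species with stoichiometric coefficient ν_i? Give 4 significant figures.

Q₀ = 3.55 vs Keq = 2.4850e+04 ⇒ Q<K, forward
Step 1:
                   M          D          A
  Initial    0.01267     0.3709     0.9389
  Change    -0.01267      0.038    0.02533
  Equil   2.5580e-06     0.4089     0.9642
  solve Keq expr → x = 0.01267; check Q = 2.4850e+04

x = 0.01267 M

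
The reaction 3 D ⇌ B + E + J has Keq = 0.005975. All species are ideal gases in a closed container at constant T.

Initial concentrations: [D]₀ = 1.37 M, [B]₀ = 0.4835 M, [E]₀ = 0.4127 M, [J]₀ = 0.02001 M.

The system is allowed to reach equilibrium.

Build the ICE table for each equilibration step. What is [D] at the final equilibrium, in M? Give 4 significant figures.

[D]_eq = 1.27 M

Q₀ = 0.001553 vs Keq = 0.005975 ⇒ Q<K, forward
Step 1:
                    D           B           E           J
  I              1.37      0.4835      0.4127     0.02001
  C          -0.09953     0.03318     0.03318     0.03318
  E              1.27      0.5167      0.4459     0.05319
  solve Keq expr → x = 0.03318; check Q = 0.005975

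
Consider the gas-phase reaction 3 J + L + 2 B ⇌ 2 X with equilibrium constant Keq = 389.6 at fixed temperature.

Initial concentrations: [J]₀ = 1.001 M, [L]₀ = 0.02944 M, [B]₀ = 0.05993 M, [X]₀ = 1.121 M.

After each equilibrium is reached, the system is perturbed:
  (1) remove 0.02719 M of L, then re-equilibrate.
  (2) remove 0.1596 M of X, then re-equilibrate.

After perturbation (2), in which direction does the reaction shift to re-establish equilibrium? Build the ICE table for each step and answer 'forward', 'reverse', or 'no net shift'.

Direction: forward

Q₀ = 1.1849e+04 vs Keq = 389.6 ⇒ Q>K, reverse
Step 1:
                    J           L           B           X
  init          1.001     0.02944     0.05993       1.121
  Δ            0.1412     0.04707     0.09414    -0.09414
  eq            1.142     0.07651      0.1541       1.027
  solve Keq expr → x = -0.04707; check Q = 389.6
Then remove 0.02719 M of L.
Step 2:
                    J           L           B           X
  init          1.142     0.04932      0.1541       1.027
  Δ           0.02385     0.00795      0.0159     -0.0159
  eq            1.166     0.05727        0.17       1.011
  solve Keq expr → x = -0.00795; check Q = 389.6
Then remove 0.1596 M of X.
Step 3:
                    J           L           B           X
  init          1.166     0.05727        0.17      0.8514
  Δ          -0.01862   -0.006207    -0.01241     0.01241
  eq            1.147     0.05106      0.1576      0.8638
  solve Keq expr → x = 0.006207; check Q = 389.6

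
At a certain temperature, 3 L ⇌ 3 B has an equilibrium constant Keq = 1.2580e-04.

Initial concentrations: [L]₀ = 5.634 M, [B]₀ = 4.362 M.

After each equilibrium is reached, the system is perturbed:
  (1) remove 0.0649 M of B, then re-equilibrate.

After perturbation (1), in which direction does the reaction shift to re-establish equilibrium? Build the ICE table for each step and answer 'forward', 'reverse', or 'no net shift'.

Q₀ = 0.4641 vs Keq = 1.2580e-04 ⇒ Q>K, reverse
Step 1:
                    L           B
  I             5.634       4.362
  C             3.885      -3.885
  E             9.519       0.477
  solve Keq expr → x = -1.295; check Q = 1.2580e-04
Then remove 0.0649 M of B.
Step 2:
                    L           B
  I             9.519      0.4121
  C           -0.0618      0.0618
  E             9.457      0.4739
  solve Keq expr → x = 0.0206; check Q = 1.2580e-04

Direction: forward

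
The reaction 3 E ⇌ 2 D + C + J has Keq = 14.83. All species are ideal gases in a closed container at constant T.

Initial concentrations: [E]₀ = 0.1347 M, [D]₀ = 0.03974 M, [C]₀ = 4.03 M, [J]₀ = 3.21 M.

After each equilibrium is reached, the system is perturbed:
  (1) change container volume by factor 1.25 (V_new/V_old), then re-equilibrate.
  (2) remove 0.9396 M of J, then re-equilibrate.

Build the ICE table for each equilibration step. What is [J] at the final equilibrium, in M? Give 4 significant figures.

[J]_eq = 1.635 M

Q₀ = 8.359 vs Keq = 14.83 ⇒ Q<K, forward
Step 1:
                  E         D         C         J
  Initial    0.1347   0.03974      4.03      3.21
  Change   -0.01056  0.007043  0.003521  0.003521
  Equil      0.1241   0.04678     4.034     3.214
  solve Keq expr → x = 0.003521; check Q = 14.83
Then change container volume by factor 1.25 (V_new/V_old).
Step 2:
                  E         D         C         J
  Initial   0.09931   0.03743     3.227     2.571
  Change  -0.003404  0.002269  0.001135  0.001135
  Equil     0.09591    0.0397     3.228     2.572
  solve Keq expr → x = 0.001135; check Q = 14.83
Then remove 0.9396 M of J.
Step 3:
                  E         D         C         J
  Initial   0.09591    0.0397     3.228     1.632
  Change  -0.007044  0.004696  0.002348  0.002348
  Equil     0.08886   0.04439      3.23     1.635
  solve Keq expr → x = 0.002348; check Q = 14.83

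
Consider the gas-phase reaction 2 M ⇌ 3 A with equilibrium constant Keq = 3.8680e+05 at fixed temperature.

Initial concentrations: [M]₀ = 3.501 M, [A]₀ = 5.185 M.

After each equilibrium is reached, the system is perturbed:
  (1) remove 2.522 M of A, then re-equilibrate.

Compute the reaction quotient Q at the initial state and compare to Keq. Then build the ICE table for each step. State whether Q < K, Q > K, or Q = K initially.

Q₀ = 11.37 vs Keq = 3.8680e+05 ⇒ Q<K, forward
Step 1:
                    M           A
  I             3.501       5.185
  C            -3.447       5.171
  E           0.05359       10.36
  solve Keq expr → x = 1.724; check Q = 3.8680e+05
Then remove 2.522 M of A.
Step 2:
                    M           A
  I           0.05359       7.834
  C          -0.01815     0.02722
  E           0.03544       7.861
  solve Keq expr → x = 0.009073; check Q = 3.8680e+05

Q₀ = 11.37; Q < K (proceeds forward)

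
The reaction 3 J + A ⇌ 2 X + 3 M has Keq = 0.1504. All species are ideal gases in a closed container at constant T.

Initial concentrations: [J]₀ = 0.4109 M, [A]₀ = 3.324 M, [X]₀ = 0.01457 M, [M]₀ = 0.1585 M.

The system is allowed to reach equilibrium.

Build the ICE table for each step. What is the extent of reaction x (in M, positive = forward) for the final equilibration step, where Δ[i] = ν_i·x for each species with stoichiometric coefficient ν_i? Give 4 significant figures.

Q₀ = 3.6655e-06 vs Keq = 0.1504 ⇒ Q<K, forward
Step 1:
                   J          A          X          M
  I           0.4109      3.324    0.01457     0.1585
  C          -0.2471   -0.08235     0.1647     0.2471
  E           0.1638      3.242     0.1793     0.4056
  solve Keq expr → x = 0.08235; check Q = 0.1504

x = 0.08235 M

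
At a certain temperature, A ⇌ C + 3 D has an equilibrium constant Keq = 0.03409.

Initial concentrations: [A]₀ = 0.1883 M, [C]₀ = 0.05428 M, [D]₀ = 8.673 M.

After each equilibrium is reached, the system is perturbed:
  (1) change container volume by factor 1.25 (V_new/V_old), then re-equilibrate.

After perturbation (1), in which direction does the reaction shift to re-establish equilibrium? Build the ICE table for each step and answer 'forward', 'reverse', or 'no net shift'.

Direction: forward

Q₀ = 188.1 vs Keq = 0.03409 ⇒ Q>K, reverse
Step 1:
                  A         C         D
  Initial    0.1883   0.05428     8.673
  Change    0.05427  -0.05427   -0.1628
  Equil      0.2426 1.3416e-05      8.51
  solve Keq expr → x = -0.05427; check Q = 0.03409
Then change container volume by factor 1.25 (V_new/V_old).
Step 2:
                  A         C         D
  Initial    0.1941 1.0733e-05     6.808
  Change  -1.0229e-05 1.0229e-05 3.0686e-05
  Equil       0.194 2.0962e-05     6.808
  solve Keq expr → x = 1.0229e-05; check Q = 0.03409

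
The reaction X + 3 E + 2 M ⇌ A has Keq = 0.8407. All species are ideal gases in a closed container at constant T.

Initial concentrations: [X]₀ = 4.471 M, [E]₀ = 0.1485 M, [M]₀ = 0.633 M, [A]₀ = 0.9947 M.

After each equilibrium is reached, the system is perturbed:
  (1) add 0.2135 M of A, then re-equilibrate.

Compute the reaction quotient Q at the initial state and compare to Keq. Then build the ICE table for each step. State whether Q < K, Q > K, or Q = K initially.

Q₀ = 169.6 vs Keq = 0.8407 ⇒ Q>K, reverse
Step 1:
                    X           E           M           A
  init          4.471      0.1485       0.633      0.9947
  Δ            0.1575      0.4725       0.315     -0.1575
  eq            4.628       0.621       0.948      0.8372
  solve Keq expr → x = -0.1575; check Q = 0.8407
Then add 0.2135 M of A.
Step 2:
                    X           E           M           A
  init          4.628       0.621       0.948       1.051
  Δ           0.01168     0.03505     0.02337    -0.01168
  eq             4.64       0.656      0.9713       1.039
  solve Keq expr → x = -0.01168; check Q = 0.8407

Q₀ = 169.6; Q > K (proceeds reverse)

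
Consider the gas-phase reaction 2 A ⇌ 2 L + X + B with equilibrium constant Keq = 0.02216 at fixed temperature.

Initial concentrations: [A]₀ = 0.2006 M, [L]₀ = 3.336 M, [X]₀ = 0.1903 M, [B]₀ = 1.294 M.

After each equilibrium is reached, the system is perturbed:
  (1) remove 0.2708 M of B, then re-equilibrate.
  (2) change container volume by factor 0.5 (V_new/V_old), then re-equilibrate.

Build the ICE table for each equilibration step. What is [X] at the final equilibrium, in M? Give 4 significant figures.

[X]_eq = 5.1323e-04 M

Q₀ = 68.1 vs Keq = 0.02216 ⇒ Q>K, reverse
Step 1:
                  A         L         X         B
  I          0.2006     3.336    0.1903     1.294
  C          0.3791   -0.3791   -0.1895   -0.1895
  E          0.5797     2.957 7.7103e-04     1.104
  solve Keq expr → x = -0.1895; check Q = 0.02216
Then remove 0.2708 M of B.
Step 2:
                  A         L         X         B
  I          0.5797     2.957 7.7103e-04    0.8337
  C       -4.9612e-04 4.9612e-04 2.4806e-04 2.4806e-04
  E          0.5792     2.957  0.001019    0.8339
  solve Keq expr → x = 2.4806e-04; check Q = 0.02216
Then change container volume by factor 0.5 (V_new/V_old).
Step 3:
                  A         L         X         B
  I           1.158     5.915  0.002038     1.668
  C         0.00305  -0.00305 -0.001525 -0.001525
  E           1.161     5.912 5.1323e-04     1.666
  solve Keq expr → x = -0.001525; check Q = 0.02216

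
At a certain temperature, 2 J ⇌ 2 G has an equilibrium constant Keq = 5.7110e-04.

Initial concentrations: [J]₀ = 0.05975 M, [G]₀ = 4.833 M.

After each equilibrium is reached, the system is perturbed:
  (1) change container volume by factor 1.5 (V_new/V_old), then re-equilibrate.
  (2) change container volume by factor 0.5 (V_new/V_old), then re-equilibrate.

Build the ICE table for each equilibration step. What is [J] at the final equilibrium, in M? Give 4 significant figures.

[J]_eq = 6.371 M

Q₀ = 6543 vs Keq = 5.7110e-04 ⇒ Q>K, reverse
Step 1:
                   J          G
  init       0.05975      4.833
  Δ            4.719     -4.719
  eq           4.779     0.1142
  solve Keq expr → x = -2.359; check Q = 5.7110e-04
Then change container volume by factor 1.5 (V_new/V_old).
Step 2:
                   J          G
  init         3.186    0.07613
  Δ                0          0
  eq           3.186    0.07613
  solve Keq expr → x = 0; check Q = 5.7110e-04
Then change container volume by factor 0.5 (V_new/V_old).
Step 3:
                   J          G
  init         6.371     0.1523
  Δ                0          0
  eq           6.371     0.1523
  solve Keq expr → x = 0; check Q = 5.7110e-04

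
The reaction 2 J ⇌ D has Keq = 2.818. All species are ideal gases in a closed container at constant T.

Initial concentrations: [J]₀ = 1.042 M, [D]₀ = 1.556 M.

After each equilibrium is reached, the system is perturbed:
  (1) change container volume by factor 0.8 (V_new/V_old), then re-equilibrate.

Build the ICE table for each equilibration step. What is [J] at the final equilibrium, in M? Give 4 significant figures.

Q₀ = 1.433 vs Keq = 2.818 ⇒ Q<K, forward
Step 1:
                   J          D
  init         1.042      1.556
  Δ          -0.2676     0.1338
  eq          0.7744       1.69
  solve Keq expr → x = 0.1338; check Q = 2.818
Then change container volume by factor 0.8 (V_new/V_old).
Step 2:
                   J          D
  init         0.968      2.112
  Δ         -0.09274    0.04637
  eq          0.8752      2.159
  solve Keq expr → x = 0.04637; check Q = 2.818

[J]_eq = 0.8752 M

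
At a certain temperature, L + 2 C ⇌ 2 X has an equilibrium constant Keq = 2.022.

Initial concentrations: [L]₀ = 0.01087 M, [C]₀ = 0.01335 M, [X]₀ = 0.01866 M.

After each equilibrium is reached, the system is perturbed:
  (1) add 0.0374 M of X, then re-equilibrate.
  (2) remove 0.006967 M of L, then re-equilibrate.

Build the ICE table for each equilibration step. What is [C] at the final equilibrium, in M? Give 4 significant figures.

[C]_eq = 0.05656 M

Q₀ = 179.7 vs Keq = 2.022 ⇒ Q>K, reverse
Step 1:
                   L          C          X
  Initial    0.01087    0.01335    0.01866
  Change    0.006786    0.01357   -0.01357
  Equil      0.01766    0.02692   0.005087
  solve Keq expr → x = -0.006786; check Q = 2.022
Then add 0.0374 M of X.
Step 2:
                   L          C          X
  Initial    0.01766    0.02692    0.04249
  Change     0.01422    0.02843   -0.02843
  Equil      0.03187    0.05536    0.01405
  solve Keq expr → x = -0.01422; check Q = 2.022
Then remove 0.006967 M of L.
Step 3:
                   L          C          X
  Initial    0.02491    0.05536    0.01405
  Change  6.0341e-04   0.001207  -0.001207
  Equil      0.02551    0.05656    0.01285
  solve Keq expr → x = -6.0341e-04; check Q = 2.022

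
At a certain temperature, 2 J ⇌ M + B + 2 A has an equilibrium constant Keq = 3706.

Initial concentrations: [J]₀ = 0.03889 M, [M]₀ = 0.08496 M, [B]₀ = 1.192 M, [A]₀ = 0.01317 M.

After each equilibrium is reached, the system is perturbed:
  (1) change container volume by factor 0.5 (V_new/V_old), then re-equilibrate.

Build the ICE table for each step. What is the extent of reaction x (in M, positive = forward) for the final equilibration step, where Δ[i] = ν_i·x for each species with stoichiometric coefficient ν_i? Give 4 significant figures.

x = -2.9818e-04 M

Q₀ = 0.01161 vs Keq = 3706 ⇒ Q<K, forward
Step 1:
                    J           M           B           A
  init        0.03889     0.08496       1.192     0.01317
  Δ          -0.03859     0.01929     0.01929     0.03859
  eq       3.0213e-04      0.1043       1.211     0.05176
  solve Keq expr → x = 0.01929; check Q = 3706
Then change container volume by factor 0.5 (V_new/V_old).
Step 2:
                    J           M           B           A
  init     6.0426e-04      0.2085       2.423      0.1035
  Δ        5.9637e-04 -2.9818e-04 -2.9818e-04 -5.9637e-04
  eq         0.001201      0.2082       2.422      0.1029
  solve Keq expr → x = -2.9818e-04; check Q = 3706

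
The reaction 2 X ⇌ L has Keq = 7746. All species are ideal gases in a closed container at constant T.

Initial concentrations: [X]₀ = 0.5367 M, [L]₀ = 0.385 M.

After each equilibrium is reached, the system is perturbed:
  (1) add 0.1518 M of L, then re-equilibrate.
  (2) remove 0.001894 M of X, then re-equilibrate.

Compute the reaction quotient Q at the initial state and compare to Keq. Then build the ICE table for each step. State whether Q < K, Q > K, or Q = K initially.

Q₀ = 1.337; Q < K (proceeds forward)

Q₀ = 1.337 vs Keq = 7746 ⇒ Q<K, forward
Step 1:
                    X           L
  Initial      0.5367       0.385
  Change      -0.5275      0.2638
  Equil      0.009152      0.6488
  solve Keq expr → x = 0.2638; check Q = 7746
Then add 0.1518 M of L.
Step 2:
                    X           L
  Initial    0.009152      0.8006
  Change     0.001011 -5.0562e-04
  Equil       0.01016      0.8001
  solve Keq expr → x = -5.0562e-04; check Q = 7746
Then remove 0.001894 M of X.
Step 3:
                    X           L
  Initial    0.008269      0.8001
  Change     0.001888 -9.4400e-04
  Equil       0.01016      0.7991
  solve Keq expr → x = -9.4400e-04; check Q = 7746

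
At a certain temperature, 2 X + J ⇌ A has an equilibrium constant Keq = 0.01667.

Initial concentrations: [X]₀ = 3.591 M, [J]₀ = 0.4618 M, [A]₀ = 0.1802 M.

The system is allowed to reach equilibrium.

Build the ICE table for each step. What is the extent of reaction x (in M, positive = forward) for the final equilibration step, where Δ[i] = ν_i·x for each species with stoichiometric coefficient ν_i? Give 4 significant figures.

Q₀ = 0.03026 vs Keq = 0.01667 ⇒ Q>K, reverse
Step 1:
                   X          J          A
  init         3.591     0.4618     0.1802
  Δ           0.1206     0.0603    -0.0603
  eq           3.712     0.5221     0.1199
  solve Keq expr → x = -0.0603; check Q = 0.01667

x = -0.0603 M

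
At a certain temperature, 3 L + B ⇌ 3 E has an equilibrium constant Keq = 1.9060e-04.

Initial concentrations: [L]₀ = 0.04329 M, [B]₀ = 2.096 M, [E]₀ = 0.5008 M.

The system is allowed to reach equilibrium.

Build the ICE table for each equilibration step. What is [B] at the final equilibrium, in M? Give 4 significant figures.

[B]_eq = 2.25 M

Q₀ = 738.7 vs Keq = 1.9060e-04 ⇒ Q>K, reverse
Step 1:
                   L          B          E
  init       0.04329      2.096     0.5008
  Δ           0.4626     0.1542    -0.4626
  eq          0.5059       2.25    0.03815
  solve Keq expr → x = -0.1542; check Q = 1.9060e-04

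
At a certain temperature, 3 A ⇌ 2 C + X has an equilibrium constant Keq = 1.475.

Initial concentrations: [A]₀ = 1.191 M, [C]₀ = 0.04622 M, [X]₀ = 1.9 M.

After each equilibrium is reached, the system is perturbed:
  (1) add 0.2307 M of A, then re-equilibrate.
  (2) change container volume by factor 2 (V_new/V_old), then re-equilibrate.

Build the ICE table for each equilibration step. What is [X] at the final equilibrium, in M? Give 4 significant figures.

[X]_eq = 1.066 M

Q₀ = 0.002403 vs Keq = 1.475 ⇒ Q<K, forward
Step 1:
                   A          C          X
  I            1.191    0.04622        1.9
  C          -0.5611     0.3741      0.187
  E           0.6299     0.4203      2.087
  solve Keq expr → x = 0.187; check Q = 1.475
Then add 0.2307 M of A.
Step 2:
                   A          C          X
  I           0.8606     0.4203      2.087
  C          -0.1372    0.09144    0.04572
  E           0.7234     0.5117      2.133
  solve Keq expr → x = 0.04572; check Q = 1.475
Then change container volume by factor 2 (V_new/V_old).
Step 3:
                   A          C          X
  I           0.3617     0.2559      1.066
  C                0          0          0
  E           0.3617     0.2559      1.066
  solve Keq expr → x = 0; check Q = 1.475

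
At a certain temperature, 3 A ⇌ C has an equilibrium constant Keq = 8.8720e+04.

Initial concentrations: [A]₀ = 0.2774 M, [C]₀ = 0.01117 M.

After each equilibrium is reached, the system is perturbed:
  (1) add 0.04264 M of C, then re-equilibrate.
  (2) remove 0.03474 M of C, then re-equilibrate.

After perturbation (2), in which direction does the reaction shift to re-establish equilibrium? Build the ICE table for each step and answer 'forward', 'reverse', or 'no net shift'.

Q₀ = 0.5233 vs Keq = 8.8720e+04 ⇒ Q<K, forward
Step 1:
                    A           C
  Initial      0.2774     0.01117
  Change       -0.267       0.089
  Equil       0.01041      0.1002
  solve Keq expr → x = 0.089; check Q = 8.8720e+04
Then add 0.04264 M of C.
Step 2:
                    A           C
  Initial     0.01041      0.1428
  Change     0.001295 -4.3163e-04
  Equil       0.01171      0.1424
  solve Keq expr → x = -4.3163e-04; check Q = 8.8720e+04
Then remove 0.03474 M of C.
Step 3:
                    A           C
  Initial     0.01171      0.1076
  Change    -0.001031  3.4365e-04
  Equil       0.01068       0.108
  solve Keq expr → x = 3.4365e-04; check Q = 8.8720e+04

Direction: forward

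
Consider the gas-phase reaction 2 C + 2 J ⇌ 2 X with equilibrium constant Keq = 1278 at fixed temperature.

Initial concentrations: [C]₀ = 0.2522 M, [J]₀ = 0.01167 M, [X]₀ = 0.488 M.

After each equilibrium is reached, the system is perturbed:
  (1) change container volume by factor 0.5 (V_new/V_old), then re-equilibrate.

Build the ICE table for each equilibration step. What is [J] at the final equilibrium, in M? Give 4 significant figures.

Q₀ = 2.7492e+04 vs Keq = 1278 ⇒ Q>K, reverse
Step 1:
                   C          J          X
  Initial     0.2522    0.01167      0.488
  Change     0.03297    0.03297   -0.03297
  Equil       0.2852    0.04464      0.455
  solve Keq expr → x = -0.01648; check Q = 1278
Then change container volume by factor 0.5 (V_new/V_old).
Step 2:
                   C          J          X
  Initial     0.5703    0.08927     0.9101
  Change    -0.03927   -0.03927    0.03927
  Equil       0.5311       0.05     0.9493
  solve Keq expr → x = 0.01963; check Q = 1278

[J]_eq = 0.05 M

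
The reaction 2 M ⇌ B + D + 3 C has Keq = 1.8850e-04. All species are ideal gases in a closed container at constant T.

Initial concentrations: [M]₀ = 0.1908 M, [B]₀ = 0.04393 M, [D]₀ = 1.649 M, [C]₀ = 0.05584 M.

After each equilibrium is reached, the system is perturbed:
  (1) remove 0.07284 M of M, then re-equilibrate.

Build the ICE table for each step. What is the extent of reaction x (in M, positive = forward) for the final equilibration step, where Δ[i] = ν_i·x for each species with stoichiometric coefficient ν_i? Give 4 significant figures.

x = -0.003422 M

Q₀ = 3.4647e-04 vs Keq = 1.8850e-04 ⇒ Q>K, reverse
Step 1:
                    M           B           D           C
  Initial      0.1908     0.04393       1.649     0.05584
  Change     0.005551   -0.002775   -0.002775   -0.008326
  Equil        0.1964     0.04115       1.646     0.04751
  solve Keq expr → x = -0.002775; check Q = 1.8850e-04
Then remove 0.07284 M of M.
Step 2:
                    M           B           D           C
  Initial      0.1235     0.04115       1.646     0.04751
  Change     0.006845   -0.003422   -0.003422    -0.01027
  Equil        0.1304     0.03773       1.643     0.03725
  solve Keq expr → x = -0.003422; check Q = 1.8850e-04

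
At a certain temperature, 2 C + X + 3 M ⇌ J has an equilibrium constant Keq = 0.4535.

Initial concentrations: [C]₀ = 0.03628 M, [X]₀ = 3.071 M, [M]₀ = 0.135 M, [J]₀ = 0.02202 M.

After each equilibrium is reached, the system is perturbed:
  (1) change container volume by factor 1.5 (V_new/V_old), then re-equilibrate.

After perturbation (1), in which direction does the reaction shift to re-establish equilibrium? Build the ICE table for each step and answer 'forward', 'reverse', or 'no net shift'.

Q₀ = 2214 vs Keq = 0.4535 ⇒ Q>K, reverse
Step 1:
                  C         X         M         J
  init      0.03628     3.071     0.135   0.02202
  Δ         0.04389   0.02195   0.06584  -0.02195
  eq        0.08017     3.093    0.2008 7.3042e-05
  solve Keq expr → x = -0.02195; check Q = 0.4535
Then change container volume by factor 1.5 (V_new/V_old).
Step 2:
                  C         X         M         J
  init      0.05345     2.062    0.1339 4.8695e-05
  Δ       8.4487e-05 4.2243e-05 1.2673e-04 -4.2243e-05
  eq        0.05353     2.062     0.134 6.4512e-06
  solve Keq expr → x = -4.2243e-05; check Q = 0.4535

Direction: reverse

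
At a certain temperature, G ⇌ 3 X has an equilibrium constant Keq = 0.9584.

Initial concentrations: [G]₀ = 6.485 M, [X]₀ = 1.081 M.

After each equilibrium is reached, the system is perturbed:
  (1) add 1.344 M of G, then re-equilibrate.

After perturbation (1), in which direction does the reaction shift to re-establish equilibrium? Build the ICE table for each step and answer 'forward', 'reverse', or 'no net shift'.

Q₀ = 0.1948 vs Keq = 0.9584 ⇒ Q<K, forward
Step 1:
                  G         X
  init        6.485     1.081
  Δ         -0.2447    0.7342
  eq           6.24     1.815
  solve Keq expr → x = 0.2447; check Q = 0.9584
Then add 1.344 M of G.
Step 2:
                  G         X
  init        7.584     1.815
  Δ        -0.03952    0.1186
  eq          7.545     1.934
  solve Keq expr → x = 0.03952; check Q = 0.9584

Direction: forward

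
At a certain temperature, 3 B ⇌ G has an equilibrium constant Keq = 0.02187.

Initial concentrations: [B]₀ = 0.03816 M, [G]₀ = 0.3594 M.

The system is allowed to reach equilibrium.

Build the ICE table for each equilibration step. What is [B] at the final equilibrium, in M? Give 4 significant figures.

[B]_eq = 1.042 M

Q₀ = 6468 vs Keq = 0.02187 ⇒ Q>K, reverse
Step 1:
                    B           G
  I           0.03816      0.3594
  C             1.004     -0.3346
  E             1.042     0.02475
  solve Keq expr → x = -0.3346; check Q = 0.02187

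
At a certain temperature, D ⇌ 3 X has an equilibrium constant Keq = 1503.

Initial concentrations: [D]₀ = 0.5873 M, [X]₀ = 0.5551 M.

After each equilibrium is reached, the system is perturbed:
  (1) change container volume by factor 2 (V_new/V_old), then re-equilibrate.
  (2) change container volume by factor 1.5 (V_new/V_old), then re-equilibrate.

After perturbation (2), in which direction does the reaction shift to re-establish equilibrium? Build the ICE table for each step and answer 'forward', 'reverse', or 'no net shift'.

Q₀ = 0.2912 vs Keq = 1503 ⇒ Q<K, forward
Step 1:
                   D          X
  init        0.5873     0.5551
  Δ          -0.5793      1.738
  eq        0.008021      2.293
  solve Keq expr → x = 0.5793; check Q = 1503
Then change container volume by factor 2 (V_new/V_old).
Step 2:
                   D          X
  init       0.00401      1.146
  Δ        -0.002984   0.008952
  eq        0.001026      1.155
  solve Keq expr → x = 0.002984; check Q = 1503
Then change container volume by factor 1.5 (V_new/V_old).
Step 3:
                   D          X
  init    6.8418e-04     0.7703
  Δ       -3.7875e-04   0.001136
  eq      3.0543e-04     0.7714
  solve Keq expr → x = 3.7875e-04; check Q = 1503

Direction: forward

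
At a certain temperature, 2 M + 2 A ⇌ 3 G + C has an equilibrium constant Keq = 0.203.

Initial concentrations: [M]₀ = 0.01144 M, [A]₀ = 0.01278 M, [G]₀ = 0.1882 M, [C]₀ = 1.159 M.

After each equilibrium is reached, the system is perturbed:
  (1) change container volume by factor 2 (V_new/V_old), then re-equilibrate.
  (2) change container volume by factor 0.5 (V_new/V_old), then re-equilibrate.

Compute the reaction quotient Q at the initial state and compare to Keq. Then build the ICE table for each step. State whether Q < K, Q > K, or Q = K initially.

Q₀ = 3.6143e+05 vs Keq = 0.203 ⇒ Q>K, reverse
Step 1:
                  M         A         G         C
  init      0.01144   0.01278    0.1882     1.159
  Δ           0.104     0.104    -0.156  -0.05201
  eq         0.1155    0.1168   0.03218     1.107
  solve Keq expr → x = -0.05201; check Q = 0.203
Then change container volume by factor 2 (V_new/V_old).
Step 2:
                  M         A         G         C
  init      0.05773    0.0584   0.01609    0.5535
  Δ               0         0         0         0
  eq        0.05773    0.0584   0.01609    0.5535
  solve Keq expr → x = 0; check Q = 0.203
Then change container volume by factor 0.5 (V_new/V_old).
Step 3:
                  M         A         G         C
  init       0.1155    0.1168   0.03218     1.107
  Δ               0         0         0         0
  eq         0.1155    0.1168   0.03218     1.107
  solve Keq expr → x = 0; check Q = 0.203

Q₀ = 3.6143e+05; Q > K (proceeds reverse)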